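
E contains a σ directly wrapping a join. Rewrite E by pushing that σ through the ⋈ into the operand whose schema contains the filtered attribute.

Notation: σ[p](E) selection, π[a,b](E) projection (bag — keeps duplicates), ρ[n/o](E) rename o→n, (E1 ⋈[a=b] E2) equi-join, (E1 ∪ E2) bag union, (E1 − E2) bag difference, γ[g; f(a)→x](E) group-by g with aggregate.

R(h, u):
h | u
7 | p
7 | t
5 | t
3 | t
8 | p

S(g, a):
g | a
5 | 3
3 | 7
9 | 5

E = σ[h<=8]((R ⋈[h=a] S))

σ filters on h, owned by the left side.
E' = (σ[h<=8](R) ⋈[h=a] S)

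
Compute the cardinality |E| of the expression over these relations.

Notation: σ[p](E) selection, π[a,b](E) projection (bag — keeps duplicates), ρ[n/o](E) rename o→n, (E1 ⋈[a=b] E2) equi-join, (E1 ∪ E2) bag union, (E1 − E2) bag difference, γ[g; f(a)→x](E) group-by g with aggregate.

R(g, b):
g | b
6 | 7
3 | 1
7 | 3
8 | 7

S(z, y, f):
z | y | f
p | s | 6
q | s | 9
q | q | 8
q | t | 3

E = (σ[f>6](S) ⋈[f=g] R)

Row counts bottom-up:
  S → 4
  σ[f>6](S) → 2
  R → 4
  (σ[f>6](S) ⋈[f=g] R) → 1

|E| = 1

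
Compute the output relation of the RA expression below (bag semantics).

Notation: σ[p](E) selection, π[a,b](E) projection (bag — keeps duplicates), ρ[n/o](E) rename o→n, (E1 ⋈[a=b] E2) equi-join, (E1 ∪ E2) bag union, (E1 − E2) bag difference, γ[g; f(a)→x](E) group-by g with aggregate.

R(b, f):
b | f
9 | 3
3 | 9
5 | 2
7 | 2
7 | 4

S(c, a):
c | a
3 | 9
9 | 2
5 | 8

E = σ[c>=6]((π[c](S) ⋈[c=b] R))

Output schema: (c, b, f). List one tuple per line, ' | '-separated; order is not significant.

Subexpression sizes:
  S → 3
  π[c](S) → 3
  R → 5
  (π[c](S) ⋈[c=b] R) → 3
  σ[c>=6]((π[c](S) ⋈[c=b] R)) → 1

== RESULT ==
c | b | f
9 | 9 | 3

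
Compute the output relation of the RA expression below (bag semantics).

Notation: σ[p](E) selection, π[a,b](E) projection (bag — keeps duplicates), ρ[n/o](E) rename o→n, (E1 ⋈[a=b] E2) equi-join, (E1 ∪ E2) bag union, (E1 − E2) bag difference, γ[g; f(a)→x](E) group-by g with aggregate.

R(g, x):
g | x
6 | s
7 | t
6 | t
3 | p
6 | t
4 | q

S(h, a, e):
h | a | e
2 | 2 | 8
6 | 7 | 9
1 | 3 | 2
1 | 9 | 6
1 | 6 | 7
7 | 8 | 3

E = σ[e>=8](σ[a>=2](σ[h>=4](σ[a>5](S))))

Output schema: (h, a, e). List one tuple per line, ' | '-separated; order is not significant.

Row counts bottom-up:
  S → 6
  σ[a>5](S) → 4
  σ[h>=4](σ[a>5](S)) → 2
  σ[a>=2](σ[h>=4](σ[a>5](S))) → 2
  σ[e>=8](σ[a>=2](σ[h>=4](σ[a>5](S)))) → 1

== RESULT ==
h | a | e
6 | 7 | 9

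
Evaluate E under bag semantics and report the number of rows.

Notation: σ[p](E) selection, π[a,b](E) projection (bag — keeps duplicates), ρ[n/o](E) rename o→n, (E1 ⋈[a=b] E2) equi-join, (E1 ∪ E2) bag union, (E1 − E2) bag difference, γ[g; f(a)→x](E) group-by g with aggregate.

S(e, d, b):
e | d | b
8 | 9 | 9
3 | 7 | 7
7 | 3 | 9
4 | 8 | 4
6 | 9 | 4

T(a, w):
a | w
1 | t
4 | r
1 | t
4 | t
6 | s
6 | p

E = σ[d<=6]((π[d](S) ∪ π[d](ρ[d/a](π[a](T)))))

Subexpression sizes:
  S → 5
  π[d](S) → 5
  T → 6
  π[a](T) → 6
  ρ[d/a](π[a](T)) → 6
  π[d](ρ[d/a](π[a](T))) → 6
  (π[d](S) ∪ π[d](ρ[d/a](π[a](T)))) → 11
  σ[d<=6]((π[d](S) ∪ π[d](ρ[d/a](π[a](T))))) → 7

|E| = 7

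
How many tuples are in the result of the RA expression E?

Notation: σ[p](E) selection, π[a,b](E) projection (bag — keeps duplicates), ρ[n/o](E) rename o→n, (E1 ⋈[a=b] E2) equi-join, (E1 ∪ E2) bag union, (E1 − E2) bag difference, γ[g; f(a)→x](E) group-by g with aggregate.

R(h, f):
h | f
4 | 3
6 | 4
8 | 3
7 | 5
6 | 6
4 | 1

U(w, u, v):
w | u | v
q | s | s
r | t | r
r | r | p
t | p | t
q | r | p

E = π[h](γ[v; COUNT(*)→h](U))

Stepwise |·|:
  U → 5
  γ[v; COUNT(*)→h](U) → 4
  π[h](γ[v; COUNT(*)→h](U)) → 4

|E| = 4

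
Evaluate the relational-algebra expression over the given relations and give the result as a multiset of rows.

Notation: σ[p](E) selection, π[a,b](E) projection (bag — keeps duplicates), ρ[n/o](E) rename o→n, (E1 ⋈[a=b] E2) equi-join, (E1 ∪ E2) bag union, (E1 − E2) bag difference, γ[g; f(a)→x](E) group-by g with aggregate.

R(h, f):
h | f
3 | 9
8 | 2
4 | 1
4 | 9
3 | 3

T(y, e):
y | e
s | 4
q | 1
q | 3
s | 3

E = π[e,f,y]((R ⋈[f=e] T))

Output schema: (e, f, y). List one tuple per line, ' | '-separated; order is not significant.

Stepwise |·|:
  R → 5
  T → 4
  (R ⋈[f=e] T) → 3
  π[e,f,y]((R ⋈[f=e] T)) → 3

== RESULT ==
e | f | y
1 | 1 | q
3 | 3 | q
3 | 3 | s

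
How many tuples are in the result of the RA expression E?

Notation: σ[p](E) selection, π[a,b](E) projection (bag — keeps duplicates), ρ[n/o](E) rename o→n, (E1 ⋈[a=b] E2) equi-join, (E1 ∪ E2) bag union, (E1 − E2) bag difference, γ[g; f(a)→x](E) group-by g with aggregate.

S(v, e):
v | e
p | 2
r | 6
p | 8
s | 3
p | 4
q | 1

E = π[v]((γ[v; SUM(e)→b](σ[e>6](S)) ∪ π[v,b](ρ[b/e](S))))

Stepwise |·|:
  S → 6
  σ[e>6](S) → 1
  γ[v; SUM(e)→b](σ[e>6](S)) → 1
  S → 6
  ρ[b/e](S) → 6
  π[v,b](ρ[b/e](S)) → 6
  (γ[v; SUM(e)→b](σ[e>6](S)) ∪ π[v,b](ρ[b/e](S))) → 7
  π[v]((γ[v; SUM(e)→b](σ[e>6](S)) ∪ π[v,b](ρ[b/e](S)))) → 7

|E| = 7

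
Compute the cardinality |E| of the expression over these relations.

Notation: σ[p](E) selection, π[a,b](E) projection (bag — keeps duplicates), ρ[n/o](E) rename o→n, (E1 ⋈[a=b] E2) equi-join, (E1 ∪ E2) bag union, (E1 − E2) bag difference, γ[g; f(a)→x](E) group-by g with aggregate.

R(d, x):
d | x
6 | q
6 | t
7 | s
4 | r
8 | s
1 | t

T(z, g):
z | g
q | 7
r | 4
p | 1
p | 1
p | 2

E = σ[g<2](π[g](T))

Row counts bottom-up:
  T → 5
  π[g](T) → 5
  σ[g<2](π[g](T)) → 2

|E| = 2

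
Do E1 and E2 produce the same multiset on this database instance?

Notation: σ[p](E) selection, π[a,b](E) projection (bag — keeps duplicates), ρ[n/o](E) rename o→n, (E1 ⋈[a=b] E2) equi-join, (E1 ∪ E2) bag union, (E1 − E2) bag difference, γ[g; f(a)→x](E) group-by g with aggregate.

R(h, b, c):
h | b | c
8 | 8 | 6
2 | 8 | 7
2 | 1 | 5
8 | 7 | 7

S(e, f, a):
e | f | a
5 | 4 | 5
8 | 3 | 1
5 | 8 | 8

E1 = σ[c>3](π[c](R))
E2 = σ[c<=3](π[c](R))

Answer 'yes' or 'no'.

E1 per-node cardinality:
  R → 4
  π[c](R) → 4
  σ[c>3](π[c](R)) → 4
E2 per-node cardinality:
  R → 4
  π[c](R) → 4
  σ[c<=3](π[c](R)) → 0

E1 result:
c
5
6
7
7
E2 result:
c
(0 rows)
Witness: (6,) appears 1× in E1 but 0× in E2.

no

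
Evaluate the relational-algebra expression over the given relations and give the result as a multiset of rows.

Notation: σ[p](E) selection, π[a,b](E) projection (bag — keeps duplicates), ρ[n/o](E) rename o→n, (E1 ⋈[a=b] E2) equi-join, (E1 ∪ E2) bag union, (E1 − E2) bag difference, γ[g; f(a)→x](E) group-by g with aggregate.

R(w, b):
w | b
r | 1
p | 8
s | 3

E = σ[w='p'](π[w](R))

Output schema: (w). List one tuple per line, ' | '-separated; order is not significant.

Row counts bottom-up:
  R → 3
  π[w](R) → 3
  σ[w='p'](π[w](R)) → 1

== RESULT ==
w
p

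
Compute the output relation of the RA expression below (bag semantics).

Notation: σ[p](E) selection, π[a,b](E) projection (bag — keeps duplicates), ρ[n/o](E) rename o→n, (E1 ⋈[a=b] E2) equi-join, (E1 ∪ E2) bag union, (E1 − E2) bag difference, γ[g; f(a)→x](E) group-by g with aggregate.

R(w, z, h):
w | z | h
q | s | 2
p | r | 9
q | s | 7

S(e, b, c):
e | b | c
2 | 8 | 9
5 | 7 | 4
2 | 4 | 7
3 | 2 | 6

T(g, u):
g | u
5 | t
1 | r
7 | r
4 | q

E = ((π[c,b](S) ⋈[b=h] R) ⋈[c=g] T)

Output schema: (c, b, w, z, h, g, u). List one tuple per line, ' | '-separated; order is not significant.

Subexpression sizes:
  S → 4
  π[c,b](S) → 4
  R → 3
  (π[c,b](S) ⋈[b=h] R) → 2
  T → 4
  ((π[c,b](S) ⋈[b=h] R) ⋈[c=g] T) → 1

== RESULT ==
c | b | w | z | h | g | u
4 | 7 | q | s | 7 | 4 | q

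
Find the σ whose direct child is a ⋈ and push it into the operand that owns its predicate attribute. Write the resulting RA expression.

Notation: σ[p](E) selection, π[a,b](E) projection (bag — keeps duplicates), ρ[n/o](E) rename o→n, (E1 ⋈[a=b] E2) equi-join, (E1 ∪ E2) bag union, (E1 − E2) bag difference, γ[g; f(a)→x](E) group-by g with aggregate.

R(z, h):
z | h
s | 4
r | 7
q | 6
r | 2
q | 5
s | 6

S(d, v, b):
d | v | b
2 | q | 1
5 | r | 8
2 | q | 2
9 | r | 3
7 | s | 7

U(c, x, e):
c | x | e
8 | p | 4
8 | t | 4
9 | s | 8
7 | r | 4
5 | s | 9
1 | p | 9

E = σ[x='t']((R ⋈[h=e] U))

σ filters on x, owned by the right side.
E' = (R ⋈[h=e] σ[x='t'](U))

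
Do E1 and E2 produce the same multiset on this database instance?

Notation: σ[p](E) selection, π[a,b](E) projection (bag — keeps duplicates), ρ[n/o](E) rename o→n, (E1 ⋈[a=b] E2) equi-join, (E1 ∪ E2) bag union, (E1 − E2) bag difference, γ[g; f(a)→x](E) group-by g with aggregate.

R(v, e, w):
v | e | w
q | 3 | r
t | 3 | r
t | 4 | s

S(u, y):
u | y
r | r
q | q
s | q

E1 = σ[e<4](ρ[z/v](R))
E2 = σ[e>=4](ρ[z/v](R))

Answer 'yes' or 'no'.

E1 subexpression sizes:
  R → 3
  ρ[z/v](R) → 3
  σ[e<4](ρ[z/v](R)) → 2
E2 subexpression sizes:
  R → 3
  ρ[z/v](R) → 3
  σ[e>=4](ρ[z/v](R)) → 1

E1 result:
z | e | w
q | 3 | r
t | 3 | r
E2 result:
z | e | w
t | 4 | s
Witness: ('q', 3, 'r') appears 1× in E1 but 0× in E2.

no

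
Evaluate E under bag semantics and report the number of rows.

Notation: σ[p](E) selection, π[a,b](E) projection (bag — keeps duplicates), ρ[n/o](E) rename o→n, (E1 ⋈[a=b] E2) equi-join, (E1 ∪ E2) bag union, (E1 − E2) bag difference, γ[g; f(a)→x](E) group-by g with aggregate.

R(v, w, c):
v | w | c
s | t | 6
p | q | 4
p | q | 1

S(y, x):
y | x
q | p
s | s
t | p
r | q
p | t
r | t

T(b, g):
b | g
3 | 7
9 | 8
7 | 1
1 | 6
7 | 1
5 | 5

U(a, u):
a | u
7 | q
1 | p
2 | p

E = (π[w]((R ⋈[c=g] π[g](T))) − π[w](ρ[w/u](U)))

Subexpression sizes:
  R → 3
  T → 6
  π[g](T) → 6
  (R ⋈[c=g] π[g](T)) → 3
  π[w]((R ⋈[c=g] π[g](T))) → 3
  U → 3
  ρ[w/u](U) → 3
  π[w](ρ[w/u](U)) → 3
  (π[w]((R ⋈[c=g] π[g](T))) − π[w](ρ[w/u](U))) → 2

|E| = 2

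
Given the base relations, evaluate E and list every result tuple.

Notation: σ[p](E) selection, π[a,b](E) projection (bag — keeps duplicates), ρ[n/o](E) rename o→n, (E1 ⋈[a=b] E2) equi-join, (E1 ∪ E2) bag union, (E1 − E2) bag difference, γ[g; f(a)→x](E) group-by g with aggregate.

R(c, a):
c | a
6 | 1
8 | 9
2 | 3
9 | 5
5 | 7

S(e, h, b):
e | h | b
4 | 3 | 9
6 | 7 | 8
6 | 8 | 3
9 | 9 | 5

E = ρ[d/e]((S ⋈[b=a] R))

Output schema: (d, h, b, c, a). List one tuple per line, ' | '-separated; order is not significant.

Stepwise |·|:
  S → 4
  R → 5
  (S ⋈[b=a] R) → 3
  ρ[d/e]((S ⋈[b=a] R)) → 3

== RESULT ==
d | h | b | c | a
4 | 3 | 9 | 8 | 9
6 | 8 | 3 | 2 | 3
9 | 9 | 5 | 9 | 5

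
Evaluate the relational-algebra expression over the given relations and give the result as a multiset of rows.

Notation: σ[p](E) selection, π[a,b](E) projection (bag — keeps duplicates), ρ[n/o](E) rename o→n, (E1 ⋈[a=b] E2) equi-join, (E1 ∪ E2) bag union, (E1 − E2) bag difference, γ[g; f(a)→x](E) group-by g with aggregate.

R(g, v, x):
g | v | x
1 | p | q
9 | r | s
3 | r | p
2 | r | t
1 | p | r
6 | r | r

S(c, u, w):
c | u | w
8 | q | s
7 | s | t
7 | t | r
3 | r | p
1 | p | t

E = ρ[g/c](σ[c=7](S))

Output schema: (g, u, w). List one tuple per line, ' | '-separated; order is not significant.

Subexpression sizes:
  S → 5
  σ[c=7](S) → 2
  ρ[g/c](σ[c=7](S)) → 2

== RESULT ==
g | u | w
7 | s | t
7 | t | r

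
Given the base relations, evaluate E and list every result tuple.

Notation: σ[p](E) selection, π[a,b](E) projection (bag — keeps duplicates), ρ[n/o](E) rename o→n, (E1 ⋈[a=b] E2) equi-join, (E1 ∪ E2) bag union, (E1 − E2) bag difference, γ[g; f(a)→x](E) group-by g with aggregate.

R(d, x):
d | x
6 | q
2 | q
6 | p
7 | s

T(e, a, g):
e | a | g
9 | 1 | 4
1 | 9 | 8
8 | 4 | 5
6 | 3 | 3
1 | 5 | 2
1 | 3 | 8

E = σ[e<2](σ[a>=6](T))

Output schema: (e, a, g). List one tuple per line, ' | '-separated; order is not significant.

Per-node cardinality:
  T → 6
  σ[a>=6](T) → 1
  σ[e<2](σ[a>=6](T)) → 1

== RESULT ==
e | a | g
1 | 9 | 8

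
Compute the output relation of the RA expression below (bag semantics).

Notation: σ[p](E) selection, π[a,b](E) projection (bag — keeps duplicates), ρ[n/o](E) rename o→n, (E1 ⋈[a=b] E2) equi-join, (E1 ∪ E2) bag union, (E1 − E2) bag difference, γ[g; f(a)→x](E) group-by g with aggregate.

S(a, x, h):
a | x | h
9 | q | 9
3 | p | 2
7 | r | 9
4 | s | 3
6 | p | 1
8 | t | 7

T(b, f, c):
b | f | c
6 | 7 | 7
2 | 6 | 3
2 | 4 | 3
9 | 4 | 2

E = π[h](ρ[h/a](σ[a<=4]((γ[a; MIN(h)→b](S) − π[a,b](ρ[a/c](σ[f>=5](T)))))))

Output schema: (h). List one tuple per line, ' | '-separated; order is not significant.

Per-node cardinality:
  S → 6
  γ[a; MIN(h)→b](S) → 6
  T → 4
  σ[f>=5](T) → 2
  ρ[a/c](σ[f>=5](T)) → 2
  π[a,b](ρ[a/c](σ[f>=5](T))) → 2
  (γ[a; MIN(h)→b](S) − π[a,b](ρ[a/c](σ[f>=5](T)))) → 5
  σ[a<=4]((γ[a; MIN(h)→b](S) − π[a,b](ρ[a/c](σ[f>=5](T))))) → 1
  ρ[h/a](σ[a<=4]((γ[a; MIN(h)→b](S) − π[a,b](ρ[a/c](σ[f>=5](T)))))) → 1
  π[h](ρ[h/a](σ[a<=4]((γ[a; MIN(h)→b](S) − π[a,b](ρ[a/c](σ[f>=5](T))))))) → 1

== RESULT ==
h
4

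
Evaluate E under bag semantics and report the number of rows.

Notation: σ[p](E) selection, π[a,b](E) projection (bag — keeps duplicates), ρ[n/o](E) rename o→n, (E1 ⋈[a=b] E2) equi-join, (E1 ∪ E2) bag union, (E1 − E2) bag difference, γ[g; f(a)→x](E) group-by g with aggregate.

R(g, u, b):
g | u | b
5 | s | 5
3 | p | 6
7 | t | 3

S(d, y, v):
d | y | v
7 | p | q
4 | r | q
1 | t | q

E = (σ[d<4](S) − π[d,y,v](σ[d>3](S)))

Subexpression sizes:
  S → 3
  σ[d<4](S) → 1
  S → 3
  σ[d>3](S) → 2
  π[d,y,v](σ[d>3](S)) → 2
  (σ[d<4](S) − π[d,y,v](σ[d>3](S))) → 1

|E| = 1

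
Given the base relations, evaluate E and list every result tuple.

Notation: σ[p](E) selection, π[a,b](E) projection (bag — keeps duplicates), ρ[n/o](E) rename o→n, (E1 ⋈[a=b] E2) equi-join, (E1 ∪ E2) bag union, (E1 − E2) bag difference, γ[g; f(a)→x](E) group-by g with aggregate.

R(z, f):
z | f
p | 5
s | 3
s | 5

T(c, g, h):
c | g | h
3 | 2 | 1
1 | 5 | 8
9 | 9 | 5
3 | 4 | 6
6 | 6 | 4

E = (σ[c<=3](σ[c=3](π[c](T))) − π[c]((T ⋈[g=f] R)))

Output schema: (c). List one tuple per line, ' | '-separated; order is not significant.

Per-node cardinality:
  T → 5
  π[c](T) → 5
  σ[c=3](π[c](T)) → 2
  σ[c<=3](σ[c=3](π[c](T))) → 2
  T → 5
  R → 3
  (T ⋈[g=f] R) → 2
  π[c]((T ⋈[g=f] R)) → 2
  (σ[c<=3](σ[c=3](π[c](T))) − π[c]((T ⋈[g=f] R))) → 2

== RESULT ==
c
3
3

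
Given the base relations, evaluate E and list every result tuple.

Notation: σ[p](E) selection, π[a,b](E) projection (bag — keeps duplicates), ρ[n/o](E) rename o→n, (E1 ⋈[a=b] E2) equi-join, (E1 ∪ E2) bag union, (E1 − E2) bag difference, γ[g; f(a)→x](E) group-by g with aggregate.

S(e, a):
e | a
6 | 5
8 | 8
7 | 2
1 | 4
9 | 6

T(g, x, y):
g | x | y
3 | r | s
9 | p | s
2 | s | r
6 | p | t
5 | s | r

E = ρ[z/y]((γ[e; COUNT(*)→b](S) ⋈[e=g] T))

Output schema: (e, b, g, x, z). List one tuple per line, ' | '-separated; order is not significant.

Row counts bottom-up:
  S → 5
  γ[e; COUNT(*)→b](S) → 5
  T → 5
  (γ[e; COUNT(*)→b](S) ⋈[e=g] T) → 2
  ρ[z/y]((γ[e; COUNT(*)→b](S) ⋈[e=g] T)) → 2

== RESULT ==
e | b | g | x | z
6 | 1 | 6 | p | t
9 | 1 | 9 | p | s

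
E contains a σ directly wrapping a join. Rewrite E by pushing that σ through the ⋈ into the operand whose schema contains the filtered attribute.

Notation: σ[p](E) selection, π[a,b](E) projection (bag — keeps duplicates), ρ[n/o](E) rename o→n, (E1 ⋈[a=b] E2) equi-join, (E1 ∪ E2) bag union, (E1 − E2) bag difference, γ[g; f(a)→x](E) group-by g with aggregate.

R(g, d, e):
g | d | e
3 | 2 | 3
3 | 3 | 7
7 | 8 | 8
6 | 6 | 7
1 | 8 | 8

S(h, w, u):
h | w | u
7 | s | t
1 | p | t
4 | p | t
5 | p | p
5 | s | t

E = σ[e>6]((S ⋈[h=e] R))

σ filters on e, owned by the right side.
E' = (S ⋈[h=e] σ[e>6](R))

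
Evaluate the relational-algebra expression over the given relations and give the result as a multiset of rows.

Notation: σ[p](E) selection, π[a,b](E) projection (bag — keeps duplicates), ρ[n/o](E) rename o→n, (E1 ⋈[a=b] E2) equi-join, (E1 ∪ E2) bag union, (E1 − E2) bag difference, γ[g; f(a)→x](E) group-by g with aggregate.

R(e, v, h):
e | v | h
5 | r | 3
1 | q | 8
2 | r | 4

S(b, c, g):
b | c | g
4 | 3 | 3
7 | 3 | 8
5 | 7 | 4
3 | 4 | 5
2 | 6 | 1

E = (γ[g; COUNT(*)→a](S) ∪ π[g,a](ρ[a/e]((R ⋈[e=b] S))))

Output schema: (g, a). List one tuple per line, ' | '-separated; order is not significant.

Subexpression sizes:
  S → 5
  γ[g; COUNT(*)→a](S) → 5
  R → 3
  S → 5
  (R ⋈[e=b] S) → 2
  ρ[a/e]((R ⋈[e=b] S)) → 2
  π[g,a](ρ[a/e]((R ⋈[e=b] S))) → 2
  (γ[g; COUNT(*)→a](S) ∪ π[g,a](ρ[a/e]((R ⋈[e=b] S)))) → 7

== RESULT ==
g | a
1 | 1
1 | 2
3 | 1
4 | 1
4 | 5
5 | 1
8 | 1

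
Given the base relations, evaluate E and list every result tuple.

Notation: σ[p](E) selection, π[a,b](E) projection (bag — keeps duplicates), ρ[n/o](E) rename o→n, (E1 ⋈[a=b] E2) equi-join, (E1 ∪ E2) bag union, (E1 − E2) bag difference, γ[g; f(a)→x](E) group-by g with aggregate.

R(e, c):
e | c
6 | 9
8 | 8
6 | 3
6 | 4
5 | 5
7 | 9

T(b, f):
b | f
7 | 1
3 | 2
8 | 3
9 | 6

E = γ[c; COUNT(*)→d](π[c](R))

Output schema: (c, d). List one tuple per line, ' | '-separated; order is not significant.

Per-node cardinality:
  R → 6
  π[c](R) → 6
  γ[c; COUNT(*)→d](π[c](R)) → 5

== RESULT ==
c | d
3 | 1
4 | 1
5 | 1
8 | 1
9 | 2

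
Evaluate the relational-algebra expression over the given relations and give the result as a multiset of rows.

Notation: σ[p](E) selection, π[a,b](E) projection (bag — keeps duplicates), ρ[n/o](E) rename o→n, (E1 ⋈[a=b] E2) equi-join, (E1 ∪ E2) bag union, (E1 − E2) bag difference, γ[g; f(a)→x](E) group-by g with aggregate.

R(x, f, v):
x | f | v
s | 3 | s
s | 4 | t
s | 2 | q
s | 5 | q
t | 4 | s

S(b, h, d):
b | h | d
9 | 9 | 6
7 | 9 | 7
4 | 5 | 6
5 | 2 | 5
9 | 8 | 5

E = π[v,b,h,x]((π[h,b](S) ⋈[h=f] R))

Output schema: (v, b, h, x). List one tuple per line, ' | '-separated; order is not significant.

Subexpression sizes:
  S → 5
  π[h,b](S) → 5
  R → 5
  (π[h,b](S) ⋈[h=f] R) → 2
  π[v,b,h,x]((π[h,b](S) ⋈[h=f] R)) → 2

== RESULT ==
v | b | h | x
q | 4 | 5 | s
q | 5 | 2 | s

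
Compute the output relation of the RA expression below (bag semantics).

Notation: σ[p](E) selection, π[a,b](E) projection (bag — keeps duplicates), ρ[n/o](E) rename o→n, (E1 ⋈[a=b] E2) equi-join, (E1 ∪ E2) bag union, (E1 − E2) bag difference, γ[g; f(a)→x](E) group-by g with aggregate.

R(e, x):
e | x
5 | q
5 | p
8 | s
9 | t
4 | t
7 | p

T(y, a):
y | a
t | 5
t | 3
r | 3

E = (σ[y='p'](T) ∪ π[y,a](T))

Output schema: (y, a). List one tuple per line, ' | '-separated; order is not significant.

Subexpression sizes:
  T → 3
  σ[y='p'](T) → 0
  T → 3
  π[y,a](T) → 3
  (σ[y='p'](T) ∪ π[y,a](T)) → 3

== RESULT ==
y | a
r | 3
t | 3
t | 5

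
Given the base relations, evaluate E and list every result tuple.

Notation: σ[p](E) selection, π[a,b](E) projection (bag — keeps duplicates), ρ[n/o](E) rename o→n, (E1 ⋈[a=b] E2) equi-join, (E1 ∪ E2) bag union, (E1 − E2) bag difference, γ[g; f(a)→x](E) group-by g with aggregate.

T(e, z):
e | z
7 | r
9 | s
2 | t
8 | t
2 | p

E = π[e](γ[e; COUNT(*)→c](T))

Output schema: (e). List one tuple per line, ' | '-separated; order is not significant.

Per-node cardinality:
  T → 5
  γ[e; COUNT(*)→c](T) → 4
  π[e](γ[e; COUNT(*)→c](T)) → 4

== RESULT ==
e
2
7
8
9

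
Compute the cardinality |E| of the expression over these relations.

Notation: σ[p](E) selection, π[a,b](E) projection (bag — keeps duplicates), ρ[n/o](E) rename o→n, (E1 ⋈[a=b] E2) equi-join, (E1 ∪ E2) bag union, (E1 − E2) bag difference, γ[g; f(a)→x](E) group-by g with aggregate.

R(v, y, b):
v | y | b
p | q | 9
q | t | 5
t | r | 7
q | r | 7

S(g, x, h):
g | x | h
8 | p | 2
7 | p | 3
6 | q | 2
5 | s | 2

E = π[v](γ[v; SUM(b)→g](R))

Row counts bottom-up:
  R → 4
  γ[v; SUM(b)→g](R) → 3
  π[v](γ[v; SUM(b)→g](R)) → 3

|E| = 3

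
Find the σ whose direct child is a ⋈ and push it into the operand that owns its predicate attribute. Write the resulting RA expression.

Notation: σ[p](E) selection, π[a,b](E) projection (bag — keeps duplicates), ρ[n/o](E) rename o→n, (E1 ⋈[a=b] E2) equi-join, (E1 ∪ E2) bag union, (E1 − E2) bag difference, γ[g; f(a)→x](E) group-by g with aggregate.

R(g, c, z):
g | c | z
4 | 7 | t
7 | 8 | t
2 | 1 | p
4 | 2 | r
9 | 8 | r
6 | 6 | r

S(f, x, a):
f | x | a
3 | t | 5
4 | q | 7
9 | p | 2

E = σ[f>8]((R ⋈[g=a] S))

σ filters on f, owned by the right side.
E' = (R ⋈[g=a] σ[f>8](S))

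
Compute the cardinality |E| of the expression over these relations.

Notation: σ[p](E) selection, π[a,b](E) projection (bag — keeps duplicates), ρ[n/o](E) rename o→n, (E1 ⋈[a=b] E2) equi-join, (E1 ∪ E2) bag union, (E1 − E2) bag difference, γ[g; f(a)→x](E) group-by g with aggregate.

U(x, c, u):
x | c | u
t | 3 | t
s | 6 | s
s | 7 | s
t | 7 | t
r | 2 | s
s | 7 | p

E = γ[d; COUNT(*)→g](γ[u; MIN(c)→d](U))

Per-node cardinality:
  U → 6
  γ[u; MIN(c)→d](U) → 3
  γ[d; COUNT(*)→g](γ[u; MIN(c)→d](U)) → 3

|E| = 3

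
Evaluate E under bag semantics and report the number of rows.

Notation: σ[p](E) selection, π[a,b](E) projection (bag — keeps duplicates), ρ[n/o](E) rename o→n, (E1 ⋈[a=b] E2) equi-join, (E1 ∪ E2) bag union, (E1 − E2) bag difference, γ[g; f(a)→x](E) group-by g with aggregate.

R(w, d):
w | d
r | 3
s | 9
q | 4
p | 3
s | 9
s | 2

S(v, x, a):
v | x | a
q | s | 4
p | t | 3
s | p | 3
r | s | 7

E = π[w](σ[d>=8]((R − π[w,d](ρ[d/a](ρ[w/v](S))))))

Subexpression sizes:
  R → 6
  S → 4
  ρ[w/v](S) → 4
  ρ[d/a](ρ[w/v](S)) → 4
  π[w,d](ρ[d/a](ρ[w/v](S))) → 4
  (R − π[w,d](ρ[d/a](ρ[w/v](S)))) → 4
  σ[d>=8]((R − π[w,d](ρ[d/a](ρ[w/v](S))))) → 2
  π[w](σ[d>=8]((R − π[w,d](ρ[d/a](ρ[w/v](S)))))) → 2

|E| = 2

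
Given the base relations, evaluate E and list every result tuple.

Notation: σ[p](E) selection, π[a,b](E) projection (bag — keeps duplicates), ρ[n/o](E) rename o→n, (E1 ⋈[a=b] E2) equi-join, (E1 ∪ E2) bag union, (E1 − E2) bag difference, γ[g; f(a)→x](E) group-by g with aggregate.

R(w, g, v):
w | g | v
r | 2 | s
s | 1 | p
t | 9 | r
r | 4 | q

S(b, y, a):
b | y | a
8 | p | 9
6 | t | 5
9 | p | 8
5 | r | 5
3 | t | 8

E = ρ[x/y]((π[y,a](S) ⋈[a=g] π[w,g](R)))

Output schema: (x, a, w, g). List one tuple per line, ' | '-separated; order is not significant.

Row counts bottom-up:
  S → 5
  π[y,a](S) → 5
  R → 4
  π[w,g](R) → 4
  (π[y,a](S) ⋈[a=g] π[w,g](R)) → 1
  ρ[x/y]((π[y,a](S) ⋈[a=g] π[w,g](R))) → 1

== RESULT ==
x | a | w | g
p | 9 | t | 9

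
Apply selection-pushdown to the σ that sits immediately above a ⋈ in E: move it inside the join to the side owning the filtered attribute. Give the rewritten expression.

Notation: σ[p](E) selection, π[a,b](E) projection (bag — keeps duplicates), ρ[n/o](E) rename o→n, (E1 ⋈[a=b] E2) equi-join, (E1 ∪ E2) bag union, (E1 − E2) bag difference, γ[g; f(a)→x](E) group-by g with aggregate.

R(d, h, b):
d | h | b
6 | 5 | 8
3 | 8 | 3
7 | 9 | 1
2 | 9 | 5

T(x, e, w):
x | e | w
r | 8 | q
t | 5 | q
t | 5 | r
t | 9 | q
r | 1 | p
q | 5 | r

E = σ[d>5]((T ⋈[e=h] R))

σ filters on d, owned by the right side.
E' = (T ⋈[e=h] σ[d>5](R))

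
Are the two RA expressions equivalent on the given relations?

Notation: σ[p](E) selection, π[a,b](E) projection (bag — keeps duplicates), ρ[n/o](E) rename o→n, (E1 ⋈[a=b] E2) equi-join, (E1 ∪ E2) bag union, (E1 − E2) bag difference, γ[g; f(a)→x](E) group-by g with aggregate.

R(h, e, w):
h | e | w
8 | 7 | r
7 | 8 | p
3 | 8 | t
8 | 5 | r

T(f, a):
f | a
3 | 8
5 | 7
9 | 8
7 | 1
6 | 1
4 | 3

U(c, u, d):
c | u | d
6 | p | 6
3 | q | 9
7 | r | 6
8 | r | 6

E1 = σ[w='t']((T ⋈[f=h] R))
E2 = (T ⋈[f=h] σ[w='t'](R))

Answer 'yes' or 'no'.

E1 subexpression sizes:
  T → 6
  R → 4
  (T ⋈[f=h] R) → 2
  σ[w='t']((T ⋈[f=h] R)) → 1
E2 subexpression sizes:
  T → 6
  R → 4
  σ[w='t'](R) → 1
  (T ⋈[f=h] σ[w='t'](R)) → 1

E1 and E2 produce the same multiset:
f | a | h | e | w
3 | 8 | 3 | 8 | t

yes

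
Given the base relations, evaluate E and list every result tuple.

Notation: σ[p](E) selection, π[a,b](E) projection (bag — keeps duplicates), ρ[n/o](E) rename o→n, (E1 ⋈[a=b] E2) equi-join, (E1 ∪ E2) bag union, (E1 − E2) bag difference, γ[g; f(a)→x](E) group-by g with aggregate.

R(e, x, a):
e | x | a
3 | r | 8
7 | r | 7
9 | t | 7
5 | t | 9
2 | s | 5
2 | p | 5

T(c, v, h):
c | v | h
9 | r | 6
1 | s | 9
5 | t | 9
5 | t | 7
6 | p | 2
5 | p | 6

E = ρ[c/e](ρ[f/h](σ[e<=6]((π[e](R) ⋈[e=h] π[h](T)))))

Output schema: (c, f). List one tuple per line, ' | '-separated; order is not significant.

Per-node cardinality:
  R → 6
  π[e](R) → 6
  T → 6
  π[h](T) → 6
  (π[e](R) ⋈[e=h] π[h](T)) → 5
  σ[e<=6]((π[e](R) ⋈[e=h] π[h](T))) → 2
  ρ[f/h](σ[e<=6]((π[e](R) ⋈[e=h] π[h](T)))) → 2
  ρ[c/e](ρ[f/h](σ[e<=6]((π[e](R) ⋈[e=h] π[h](T))))) → 2

== RESULT ==
c | f
2 | 2
2 | 2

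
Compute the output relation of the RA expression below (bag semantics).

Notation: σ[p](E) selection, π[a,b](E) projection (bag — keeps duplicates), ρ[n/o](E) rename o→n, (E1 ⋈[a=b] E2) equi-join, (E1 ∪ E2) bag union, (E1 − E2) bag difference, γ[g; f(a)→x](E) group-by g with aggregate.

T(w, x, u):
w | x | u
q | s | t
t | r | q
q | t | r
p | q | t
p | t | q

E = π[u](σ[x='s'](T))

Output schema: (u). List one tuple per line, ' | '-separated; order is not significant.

Row counts bottom-up:
  T → 5
  σ[x='s'](T) → 1
  π[u](σ[x='s'](T)) → 1

== RESULT ==
u
t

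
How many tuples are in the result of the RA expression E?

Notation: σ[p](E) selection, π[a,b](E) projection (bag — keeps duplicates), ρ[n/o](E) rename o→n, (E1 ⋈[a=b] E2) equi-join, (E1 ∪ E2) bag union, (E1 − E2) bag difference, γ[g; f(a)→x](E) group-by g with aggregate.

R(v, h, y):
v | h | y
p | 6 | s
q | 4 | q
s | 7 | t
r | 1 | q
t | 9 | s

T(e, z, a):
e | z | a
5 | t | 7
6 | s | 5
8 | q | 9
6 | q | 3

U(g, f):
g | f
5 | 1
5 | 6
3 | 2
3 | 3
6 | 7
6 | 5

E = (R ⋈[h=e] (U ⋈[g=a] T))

Stepwise |·|:
  R → 5
  U → 6
  T → 4
  (U ⋈[g=a] T) → 4
  (R ⋈[h=e] (U ⋈[g=a] T)) → 4

|E| = 4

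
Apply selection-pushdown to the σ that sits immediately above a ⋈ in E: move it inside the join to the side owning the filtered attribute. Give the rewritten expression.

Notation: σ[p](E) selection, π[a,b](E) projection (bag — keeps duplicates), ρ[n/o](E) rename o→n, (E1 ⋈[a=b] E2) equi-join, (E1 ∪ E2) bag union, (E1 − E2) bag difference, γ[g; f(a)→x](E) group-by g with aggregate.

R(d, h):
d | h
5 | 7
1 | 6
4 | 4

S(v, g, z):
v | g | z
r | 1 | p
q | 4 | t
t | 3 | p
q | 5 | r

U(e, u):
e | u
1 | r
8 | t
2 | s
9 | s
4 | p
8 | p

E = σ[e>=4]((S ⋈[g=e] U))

σ filters on e, owned by the right side.
E' = (S ⋈[g=e] σ[e>=4](U))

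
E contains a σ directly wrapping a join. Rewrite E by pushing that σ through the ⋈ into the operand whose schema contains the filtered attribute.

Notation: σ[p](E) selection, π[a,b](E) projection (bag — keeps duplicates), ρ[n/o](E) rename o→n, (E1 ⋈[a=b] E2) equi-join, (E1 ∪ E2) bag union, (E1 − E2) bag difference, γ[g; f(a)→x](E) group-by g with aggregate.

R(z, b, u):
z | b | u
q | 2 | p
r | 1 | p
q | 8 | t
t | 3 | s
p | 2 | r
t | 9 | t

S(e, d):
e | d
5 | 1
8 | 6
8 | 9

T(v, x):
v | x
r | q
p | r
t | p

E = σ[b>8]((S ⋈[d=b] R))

σ filters on b, owned by the right side.
E' = (S ⋈[d=b] σ[b>8](R))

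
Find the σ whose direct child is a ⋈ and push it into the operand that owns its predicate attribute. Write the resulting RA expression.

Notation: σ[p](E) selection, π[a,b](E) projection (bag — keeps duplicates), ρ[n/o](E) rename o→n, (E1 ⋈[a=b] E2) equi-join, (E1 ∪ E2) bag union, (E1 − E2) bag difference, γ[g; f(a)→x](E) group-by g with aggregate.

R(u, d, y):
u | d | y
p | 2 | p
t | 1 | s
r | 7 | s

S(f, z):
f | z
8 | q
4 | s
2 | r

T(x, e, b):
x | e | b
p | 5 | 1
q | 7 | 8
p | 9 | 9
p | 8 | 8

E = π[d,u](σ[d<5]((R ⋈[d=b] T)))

σ filters on d, owned by the left side.
E' = π[d,u]((σ[d<5](R) ⋈[d=b] T))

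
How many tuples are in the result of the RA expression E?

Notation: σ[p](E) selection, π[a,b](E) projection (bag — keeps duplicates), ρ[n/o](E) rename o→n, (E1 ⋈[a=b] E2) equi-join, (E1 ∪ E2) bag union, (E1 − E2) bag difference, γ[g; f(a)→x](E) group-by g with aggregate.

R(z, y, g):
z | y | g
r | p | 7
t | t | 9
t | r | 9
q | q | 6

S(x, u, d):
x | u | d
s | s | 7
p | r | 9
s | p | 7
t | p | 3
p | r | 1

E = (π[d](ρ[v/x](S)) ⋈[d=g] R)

Row counts bottom-up:
  S → 5
  ρ[v/x](S) → 5
  π[d](ρ[v/x](S)) → 5
  R → 4
  (π[d](ρ[v/x](S)) ⋈[d=g] R) → 4

|E| = 4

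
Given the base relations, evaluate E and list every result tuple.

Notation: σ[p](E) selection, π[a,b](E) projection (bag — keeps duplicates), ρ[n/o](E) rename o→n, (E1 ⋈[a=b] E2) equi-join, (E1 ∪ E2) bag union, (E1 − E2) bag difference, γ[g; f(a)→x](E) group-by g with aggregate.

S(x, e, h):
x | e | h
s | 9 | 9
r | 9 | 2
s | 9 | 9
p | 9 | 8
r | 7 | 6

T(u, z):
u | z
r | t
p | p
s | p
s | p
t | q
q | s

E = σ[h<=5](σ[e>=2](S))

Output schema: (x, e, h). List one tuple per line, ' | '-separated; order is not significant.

Subexpression sizes:
  S → 5
  σ[e>=2](S) → 5
  σ[h<=5](σ[e>=2](S)) → 1

== RESULT ==
x | e | h
r | 9 | 2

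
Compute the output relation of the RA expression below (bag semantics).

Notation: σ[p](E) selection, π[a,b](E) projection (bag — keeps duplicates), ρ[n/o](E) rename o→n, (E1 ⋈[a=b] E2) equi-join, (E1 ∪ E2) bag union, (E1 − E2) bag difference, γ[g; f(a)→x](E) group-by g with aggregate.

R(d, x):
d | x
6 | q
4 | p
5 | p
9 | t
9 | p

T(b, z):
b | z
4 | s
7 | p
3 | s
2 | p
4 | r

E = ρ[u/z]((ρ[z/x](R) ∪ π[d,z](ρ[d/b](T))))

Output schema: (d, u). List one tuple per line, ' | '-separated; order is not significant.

Per-node cardinality:
  R → 5
  ρ[z/x](R) → 5
  T → 5
  ρ[d/b](T) → 5
  π[d,z](ρ[d/b](T)) → 5
  (ρ[z/x](R) ∪ π[d,z](ρ[d/b](T))) → 10
  ρ[u/z]((ρ[z/x](R) ∪ π[d,z](ρ[d/b](T)))) → 10

== RESULT ==
d | u
2 | p
3 | s
4 | p
4 | r
4 | s
5 | p
6 | q
7 | p
9 | p
9 | t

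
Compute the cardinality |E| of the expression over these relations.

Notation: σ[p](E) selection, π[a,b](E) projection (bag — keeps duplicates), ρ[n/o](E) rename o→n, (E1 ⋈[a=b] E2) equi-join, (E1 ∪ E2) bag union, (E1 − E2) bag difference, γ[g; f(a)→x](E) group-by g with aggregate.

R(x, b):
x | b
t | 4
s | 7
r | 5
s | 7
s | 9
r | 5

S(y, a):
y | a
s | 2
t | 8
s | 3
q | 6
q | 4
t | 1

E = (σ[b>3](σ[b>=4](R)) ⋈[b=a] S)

Subexpression sizes:
  R → 6
  σ[b>=4](R) → 6
  σ[b>3](σ[b>=4](R)) → 6
  S → 6
  (σ[b>3](σ[b>=4](R)) ⋈[b=a] S) → 1

|E| = 1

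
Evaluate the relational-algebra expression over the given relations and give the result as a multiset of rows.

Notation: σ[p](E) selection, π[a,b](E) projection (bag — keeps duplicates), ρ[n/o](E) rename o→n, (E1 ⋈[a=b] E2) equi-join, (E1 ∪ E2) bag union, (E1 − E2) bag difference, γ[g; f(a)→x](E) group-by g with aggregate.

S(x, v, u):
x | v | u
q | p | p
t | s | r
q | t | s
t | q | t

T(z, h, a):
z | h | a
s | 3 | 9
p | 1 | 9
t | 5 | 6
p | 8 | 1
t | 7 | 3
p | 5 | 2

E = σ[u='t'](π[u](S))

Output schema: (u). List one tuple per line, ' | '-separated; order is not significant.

Subexpression sizes:
  S → 4
  π[u](S) → 4
  σ[u='t'](π[u](S)) → 1

== RESULT ==
u
t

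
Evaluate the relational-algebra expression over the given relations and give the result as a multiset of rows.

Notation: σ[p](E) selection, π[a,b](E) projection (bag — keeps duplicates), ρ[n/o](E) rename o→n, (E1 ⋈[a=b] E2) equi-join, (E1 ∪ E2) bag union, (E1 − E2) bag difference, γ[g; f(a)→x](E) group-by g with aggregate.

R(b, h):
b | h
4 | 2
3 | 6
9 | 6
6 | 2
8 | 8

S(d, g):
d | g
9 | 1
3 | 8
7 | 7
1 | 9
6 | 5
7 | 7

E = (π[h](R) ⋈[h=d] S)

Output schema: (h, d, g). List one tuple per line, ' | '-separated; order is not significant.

Subexpression sizes:
  R → 5
  π[h](R) → 5
  S → 6
  (π[h](R) ⋈[h=d] S) → 2

== RESULT ==
h | d | g
6 | 6 | 5
6 | 6 | 5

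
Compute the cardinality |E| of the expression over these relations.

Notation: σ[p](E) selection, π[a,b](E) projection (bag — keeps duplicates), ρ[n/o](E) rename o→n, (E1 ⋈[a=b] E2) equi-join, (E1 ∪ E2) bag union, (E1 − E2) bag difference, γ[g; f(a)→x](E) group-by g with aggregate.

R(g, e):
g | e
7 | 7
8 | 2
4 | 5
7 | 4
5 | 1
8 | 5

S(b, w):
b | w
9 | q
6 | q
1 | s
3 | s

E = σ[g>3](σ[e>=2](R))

Row counts bottom-up:
  R → 6
  σ[e>=2](R) → 5
  σ[g>3](σ[e>=2](R)) → 5

|E| = 5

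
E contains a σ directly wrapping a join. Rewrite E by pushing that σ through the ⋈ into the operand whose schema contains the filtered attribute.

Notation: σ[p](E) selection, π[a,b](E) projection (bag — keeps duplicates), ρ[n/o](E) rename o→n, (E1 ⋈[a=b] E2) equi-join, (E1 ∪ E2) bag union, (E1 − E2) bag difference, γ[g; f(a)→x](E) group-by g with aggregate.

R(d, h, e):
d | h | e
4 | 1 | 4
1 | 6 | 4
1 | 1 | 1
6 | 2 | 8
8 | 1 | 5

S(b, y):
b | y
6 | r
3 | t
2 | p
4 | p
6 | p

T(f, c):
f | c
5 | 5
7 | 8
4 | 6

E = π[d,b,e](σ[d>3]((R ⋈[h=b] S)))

σ filters on d, owned by the left side.
E' = π[d,b,e]((σ[d>3](R) ⋈[h=b] S))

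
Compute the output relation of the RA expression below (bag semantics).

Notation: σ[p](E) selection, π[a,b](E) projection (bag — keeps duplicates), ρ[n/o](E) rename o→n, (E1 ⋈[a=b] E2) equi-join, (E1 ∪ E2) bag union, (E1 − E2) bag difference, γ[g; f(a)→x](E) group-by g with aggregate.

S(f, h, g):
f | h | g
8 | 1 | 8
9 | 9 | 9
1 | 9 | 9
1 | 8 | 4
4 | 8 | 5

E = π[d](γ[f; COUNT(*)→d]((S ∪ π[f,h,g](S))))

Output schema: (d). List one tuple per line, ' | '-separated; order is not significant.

Subexpression sizes:
  S → 5
  S → 5
  π[f,h,g](S) → 5
  (S ∪ π[f,h,g](S)) → 10
  γ[f; COUNT(*)→d]((S ∪ π[f,h,g](S))) → 4
  π[d](γ[f; COUNT(*)→d]((S ∪ π[f,h,g](S)))) → 4

== RESULT ==
d
2
2
2
4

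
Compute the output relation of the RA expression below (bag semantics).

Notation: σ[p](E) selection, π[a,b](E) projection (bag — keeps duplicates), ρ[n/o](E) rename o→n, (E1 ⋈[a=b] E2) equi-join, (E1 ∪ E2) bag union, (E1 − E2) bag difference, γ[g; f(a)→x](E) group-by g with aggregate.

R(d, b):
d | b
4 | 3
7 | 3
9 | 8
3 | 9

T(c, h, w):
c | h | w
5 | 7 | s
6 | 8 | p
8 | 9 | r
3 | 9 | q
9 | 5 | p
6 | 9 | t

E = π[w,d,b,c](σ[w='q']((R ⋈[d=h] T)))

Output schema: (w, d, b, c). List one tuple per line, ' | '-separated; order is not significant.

Per-node cardinality:
  R → 4
  T → 6
  (R ⋈[d=h] T) → 4
  σ[w='q']((R ⋈[d=h] T)) → 1
  π[w,d,b,c](σ[w='q']((R ⋈[d=h] T))) → 1

== RESULT ==
w | d | b | c
q | 9 | 8 | 3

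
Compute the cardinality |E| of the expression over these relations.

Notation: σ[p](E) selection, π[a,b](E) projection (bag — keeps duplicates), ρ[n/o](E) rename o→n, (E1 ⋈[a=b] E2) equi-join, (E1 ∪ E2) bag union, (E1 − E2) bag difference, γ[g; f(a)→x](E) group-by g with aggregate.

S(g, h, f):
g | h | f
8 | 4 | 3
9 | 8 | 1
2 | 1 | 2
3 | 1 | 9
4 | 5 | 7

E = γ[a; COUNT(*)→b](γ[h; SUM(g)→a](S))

Per-node cardinality:
  S → 5
  γ[h; SUM(g)→a](S) → 4
  γ[a; COUNT(*)→b](γ[h; SUM(g)→a](S)) → 4

|E| = 4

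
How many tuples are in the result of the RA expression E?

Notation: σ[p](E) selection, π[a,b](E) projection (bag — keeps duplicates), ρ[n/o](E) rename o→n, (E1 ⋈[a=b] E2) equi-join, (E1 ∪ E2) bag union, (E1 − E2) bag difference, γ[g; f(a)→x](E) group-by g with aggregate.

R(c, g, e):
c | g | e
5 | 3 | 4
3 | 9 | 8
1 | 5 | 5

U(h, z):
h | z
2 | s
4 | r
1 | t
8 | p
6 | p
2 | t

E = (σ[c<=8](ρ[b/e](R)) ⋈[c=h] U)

Row counts bottom-up:
  R → 3
  ρ[b/e](R) → 3
  σ[c<=8](ρ[b/e](R)) → 3
  U → 6
  (σ[c<=8](ρ[b/e](R)) ⋈[c=h] U) → 1

|E| = 1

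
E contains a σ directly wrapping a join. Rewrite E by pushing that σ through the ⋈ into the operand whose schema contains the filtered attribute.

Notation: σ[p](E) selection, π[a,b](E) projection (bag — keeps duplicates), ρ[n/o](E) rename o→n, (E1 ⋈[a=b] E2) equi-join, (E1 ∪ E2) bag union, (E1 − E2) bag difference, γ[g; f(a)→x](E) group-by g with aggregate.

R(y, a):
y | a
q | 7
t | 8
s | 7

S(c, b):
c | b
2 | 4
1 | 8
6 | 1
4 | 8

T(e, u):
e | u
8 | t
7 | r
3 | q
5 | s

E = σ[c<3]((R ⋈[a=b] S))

σ filters on c, owned by the right side.
E' = (R ⋈[a=b] σ[c<3](S))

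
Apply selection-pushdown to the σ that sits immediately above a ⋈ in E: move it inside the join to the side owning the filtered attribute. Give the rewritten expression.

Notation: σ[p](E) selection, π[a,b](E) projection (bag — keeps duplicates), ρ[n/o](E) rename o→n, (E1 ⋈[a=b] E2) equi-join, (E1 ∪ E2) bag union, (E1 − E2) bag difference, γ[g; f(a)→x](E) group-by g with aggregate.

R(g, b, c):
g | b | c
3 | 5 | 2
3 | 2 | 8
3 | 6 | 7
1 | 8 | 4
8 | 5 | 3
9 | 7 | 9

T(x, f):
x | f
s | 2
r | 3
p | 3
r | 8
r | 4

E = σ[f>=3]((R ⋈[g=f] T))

σ filters on f, owned by the right side.
E' = (R ⋈[g=f] σ[f>=3](T))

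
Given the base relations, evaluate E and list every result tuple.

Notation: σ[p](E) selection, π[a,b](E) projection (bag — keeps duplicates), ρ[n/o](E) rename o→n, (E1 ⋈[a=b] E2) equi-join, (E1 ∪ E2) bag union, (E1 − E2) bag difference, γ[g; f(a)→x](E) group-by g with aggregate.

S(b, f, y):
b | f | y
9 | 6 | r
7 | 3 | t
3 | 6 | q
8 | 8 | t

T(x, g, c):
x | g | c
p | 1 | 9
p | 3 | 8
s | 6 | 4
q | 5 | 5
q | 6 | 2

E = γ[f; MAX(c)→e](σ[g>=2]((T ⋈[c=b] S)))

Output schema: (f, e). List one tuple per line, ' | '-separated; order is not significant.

Subexpression sizes:
  T → 5
  S → 4
  (T ⋈[c=b] S) → 2
  σ[g>=2]((T ⋈[c=b] S)) → 1
  γ[f; MAX(c)→e](σ[g>=2]((T ⋈[c=b] S))) → 1

== RESULT ==
f | e
8 | 8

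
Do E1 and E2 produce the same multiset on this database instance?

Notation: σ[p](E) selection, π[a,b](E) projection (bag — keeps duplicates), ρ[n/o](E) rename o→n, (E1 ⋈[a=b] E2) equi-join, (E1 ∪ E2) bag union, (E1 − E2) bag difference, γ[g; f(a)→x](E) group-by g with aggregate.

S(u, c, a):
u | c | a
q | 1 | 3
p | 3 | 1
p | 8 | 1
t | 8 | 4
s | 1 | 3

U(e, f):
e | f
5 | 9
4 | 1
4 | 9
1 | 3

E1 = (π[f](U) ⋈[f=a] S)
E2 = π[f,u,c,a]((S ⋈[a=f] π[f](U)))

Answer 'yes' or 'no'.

E1 subexpression sizes:
  U → 4
  π[f](U) → 4
  S → 5
  (π[f](U) ⋈[f=a] S) → 4
E2 subexpression sizes:
  S → 5
  U → 4
  π[f](U) → 4
  (S ⋈[a=f] π[f](U)) → 4
  π[f,u,c,a]((S ⋈[a=f] π[f](U))) → 4

E1 and E2 produce the same multiset:
f | u | c | a
1 | p | 3 | 1
1 | p | 8 | 1
3 | q | 1 | 3
3 | s | 1 | 3

yes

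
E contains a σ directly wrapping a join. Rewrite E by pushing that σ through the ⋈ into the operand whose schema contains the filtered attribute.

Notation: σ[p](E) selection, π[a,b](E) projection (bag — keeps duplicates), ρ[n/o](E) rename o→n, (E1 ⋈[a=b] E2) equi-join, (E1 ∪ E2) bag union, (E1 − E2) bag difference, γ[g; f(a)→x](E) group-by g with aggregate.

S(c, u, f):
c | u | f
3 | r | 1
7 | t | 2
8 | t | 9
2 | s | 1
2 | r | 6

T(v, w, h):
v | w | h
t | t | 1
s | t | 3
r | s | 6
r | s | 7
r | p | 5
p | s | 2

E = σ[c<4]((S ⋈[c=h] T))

σ filters on c, owned by the left side.
E' = (σ[c<4](S) ⋈[c=h] T)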